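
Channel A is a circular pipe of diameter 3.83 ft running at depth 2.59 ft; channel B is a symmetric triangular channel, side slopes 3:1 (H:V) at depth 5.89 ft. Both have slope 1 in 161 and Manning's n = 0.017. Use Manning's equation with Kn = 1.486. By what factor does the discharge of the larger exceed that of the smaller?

Channel A: For a circular section of diameter D = 3.83 ft at depth y = 2.59 ft, the central angle is θ = 2 arccos(1 − 2y/D) = 3.862 rad. Then A = (D²/8)(θ − sin θ) = 8.291 ft² and P = Dθ/2 = 7.396 ft. Hydraulic radius R = A/P = 8.291/7.396 = 1.121 ft. Q_A = (1.486/0.017)·8.291·1.121^(2/3)·√0.006211 = 61.64 ft³/s.
Channel B: For a triangular section with side slope z = 3: A = zy² = 3×5.89² = 104.1 ft²; P = 2y√(1+z²) = 2×5.89×3.162 = 37.25 ft. Hydraulic radius R = A/P = 104.1/37.25 = 2.794 ft. Q_B = (1.486/0.017)·104.1·2.794^(2/3)·√0.006211 = 1422 ft³/s.
The larger discharge is 1422 ft³/s and the smaller is 61.64 ft³/s; the ratio is 23.1.

23.1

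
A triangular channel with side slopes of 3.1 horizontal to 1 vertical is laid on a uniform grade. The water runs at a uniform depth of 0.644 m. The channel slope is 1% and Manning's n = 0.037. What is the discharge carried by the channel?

For a triangular section with side slope z = 3.1: A = zy² = 3.1×0.644² = 1.286 m²; P = 2y√(1+z²) = 2×0.644×3.257 = 4.195 m.
Hydraulic radius R = A/P = 1.286/4.195 = 0.3065 m.
Manning's equation: Q = (1/n) A R^(2/3) S^(1/2) = (1/0.037) × 1.286 × 0.3065^(2/3) × 0.01^(1/2) = 1.58 m³/s.

Q = 1.58 m³/s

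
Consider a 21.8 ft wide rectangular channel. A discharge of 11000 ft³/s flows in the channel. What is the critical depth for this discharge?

y_c = 19.9 ft

For a rectangular channel, critical depth y_c = (q²/g)^(1/3) where q = Q/b = 11000/21.8 = 504.6 ft²/s.
So y_c = (504.6²/32.2)^(1/3) = 19.9 ft.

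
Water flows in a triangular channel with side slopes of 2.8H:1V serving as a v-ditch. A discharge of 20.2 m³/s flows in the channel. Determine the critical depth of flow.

At critical depth, Q² T / (g A³) = 1, i.e. A³/T = Q²/g = 20.2²/9.81 = 41.59.
Trying y = 1.91 m: A³/T = 99.64 — too large.
Trying y = 1.19 m: A³/T = 9.355 — too small.
Trying y = 1.6 m: A³/T = 41.1 — close enough.

y_c = 1.6 m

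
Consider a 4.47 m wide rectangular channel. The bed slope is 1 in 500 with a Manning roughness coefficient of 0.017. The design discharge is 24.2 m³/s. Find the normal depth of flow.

y_n = 1.99 m

Manning's equation rearranged: A R^(2/3) = nQ / (1·√S) = 0.017 × 24.2 / (√0.002) = 9.199.
Trying y = 1.46 m: A R^(2/3) = 6.007 — too small.
Trying y = 1.99 m: A R^(2/3) = 9.205 — close enough.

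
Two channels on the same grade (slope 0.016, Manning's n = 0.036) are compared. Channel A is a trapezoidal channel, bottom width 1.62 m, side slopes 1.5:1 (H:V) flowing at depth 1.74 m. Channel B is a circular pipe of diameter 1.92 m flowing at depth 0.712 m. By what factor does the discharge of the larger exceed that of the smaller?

Channel A: With bottom width b = 1.62 m and side slope z = 1.5: A = (b + zy)y = (1.62 + 1.5×1.74)×1.74 = 7.36 m²; P = b + 2y√(1+z²) = 1.62 + 2×1.74×1.803 = 7.894 m. Hydraulic radius R = A/P = 7.36/7.894 = 0.9324 m. Q_A = (1/0.036)·7.36·0.9324^(2/3)·√0.016 = 24.68 m³/s.
Channel B: For a circular section of diameter D = 1.92 m at depth y = 0.712 m, the central angle is θ = 2 arccos(1 − 2y/D) = 2.619 rad. Then A = (D²/8)(θ − sin θ) = 0.9768 m² and P = Dθ/2 = 2.514 m. Hydraulic radius R = A/P = 0.9768/2.514 = 0.3885 m. Q_B = (1/0.036)·0.9768·0.3885^(2/3)·√0.016 = 1.827 m³/s.
The larger discharge is 24.68 m³/s and the smaller is 1.827 m³/s; the ratio is 13.5.

13.5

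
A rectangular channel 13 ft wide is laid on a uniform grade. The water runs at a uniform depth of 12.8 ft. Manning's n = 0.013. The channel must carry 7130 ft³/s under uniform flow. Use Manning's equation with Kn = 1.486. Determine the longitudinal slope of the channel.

Flow area A = b·y = 13 × 12.8 = 166.4 ft². Wetted perimeter P = b + 2y = 13 + 2×12.8 = 38.6 ft.
Hydraulic radius R = A/P = 166.4/38.6 = 4.311 ft.
From Manning's equation, S = [nQ / (1.486 A R^(2/3))]² = [0.013 × 7130 / (1.486 × 166.4 × 4.311^(2/3))]² = 0.02.

S = 0.02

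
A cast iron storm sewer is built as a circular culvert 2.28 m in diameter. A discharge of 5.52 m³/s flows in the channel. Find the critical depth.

At critical depth, Q² T / (g A³) = 1, i.e. A³/T = Q²/g = 5.52²/9.81 = 3.106.
Try y = 0.854 m: A³/T = 1.233 — short.
Try y = 1.34 m: A³/T = 6.92 — over.
Try y = 1.09 m: A³/T = 3.144 — close enough.

y_c = 1.09 m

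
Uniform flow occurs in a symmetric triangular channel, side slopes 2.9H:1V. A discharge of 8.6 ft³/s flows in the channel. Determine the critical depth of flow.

At critical depth, Q² T / (g A³) = 1, i.e. A³/T = Q²/g = 8.6²/32.2 = 2.297.
Trying y = 1.1 ft: A³/T = 6.772 — over.
Trying y = 0.609 ft: A³/T = 0.3523 — short.
Trying y = 0.886 ft: A³/T = 2.296 — close enough.

y_c = 0.886 ft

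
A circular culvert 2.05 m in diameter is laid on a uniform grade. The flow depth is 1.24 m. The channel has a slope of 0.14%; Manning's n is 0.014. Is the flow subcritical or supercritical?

subcritical

For a circular section of diameter D = 2.05 m at depth y = 1.24 m, the central angle is θ = 2 arccos(1 − 2y/D) = 3.564 rad. Then A = (D²/8)(θ − sin θ) = 2.088 m² and P = Dθ/2 = 3.653 m.
Hydraulic radius R = A/P = 2.088/3.653 = 0.5715 m.
V = (1/n) R^(2/3) √S = (1/0.014) × 0.5715^(2/3) × √0.0014 = 1.841 m/s. Hydraulic depth D_h = A/T = 2.088/2.004 = 1.042 m.
Froude number Fr = V/√(g·D_h) = 1.841/√(9.81×1.042) = 0.576, which is less than 1, so the flow is subcritical.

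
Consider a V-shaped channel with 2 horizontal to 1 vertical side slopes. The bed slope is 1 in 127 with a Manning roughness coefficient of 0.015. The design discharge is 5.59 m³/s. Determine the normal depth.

y_n = 0.923 m

Manning's equation rearranged: A R^(2/3) = nQ / (1·√S) = 0.015 × 5.59 / (√0.007874) = 0.9449.
Try y = 0.79 m: A R^(2/3) = 0.6238 — low.
Try y = 1.1 m: A R^(2/3) = 1.508 — high.
Try y = 0.923 m: A R^(2/3) = 0.9446 — matches.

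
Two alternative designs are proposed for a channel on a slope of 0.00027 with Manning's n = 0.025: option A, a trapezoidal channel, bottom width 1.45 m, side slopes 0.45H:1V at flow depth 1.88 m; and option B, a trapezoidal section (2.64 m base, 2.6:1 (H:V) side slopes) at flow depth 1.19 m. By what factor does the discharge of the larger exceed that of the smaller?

1.53

Channel A: With bottom width b = 1.45 m and side slope z = 0.45: A = (b + zy)y = (1.45 + 0.45×1.88)×1.88 = 4.316 m²; P = b + 2y√(1+z²) = 1.45 + 2×1.88×1.097 = 5.573 m. Hydraulic radius R = A/P = 4.316/5.573 = 0.7745 m. Q_A = (1/0.025)·4.316·0.7745^(2/3)·√0.00027 = 2.393 m³/s.
Channel B: With bottom width b = 2.64 m and side slope z = 2.6: A = (b + zy)y = (2.64 + 2.6×1.19)×1.19 = 6.823 m²; P = b + 2y√(1+z²) = 2.64 + 2×1.19×2.786 = 9.27 m. Hydraulic radius R = A/P = 6.823/9.27 = 0.7361 m. Q_B = (1/0.025)·6.823·0.7361^(2/3)·√0.00027 = 3.656 m³/s.
The larger discharge is 3.656 m³/s and the smaller is 2.393 m³/s; the ratio is 1.53.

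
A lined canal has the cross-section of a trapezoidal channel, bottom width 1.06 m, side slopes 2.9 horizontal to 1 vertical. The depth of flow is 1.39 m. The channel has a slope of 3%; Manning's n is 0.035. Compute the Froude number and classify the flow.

supercritical

With bottom width b = 1.06 m and side slope z = 2.9: A = (b + zy)y = (1.06 + 2.9×1.39)×1.39 = 7.076 m²; P = b + 2y√(1+z²) = 1.06 + 2×1.39×3.068 = 9.588 m.
Hydraulic radius R = A/P = 7.076/9.588 = 0.7381 m.
V = (1/n) R^(2/3) √S = (1/0.035) × 0.7381^(2/3) × √0.03 = 4.042 m/s. Hydraulic depth D_h = A/T = 7.076/9.122 = 0.7758 m.
Froude number Fr = V/√(g·D_h) = 4.042/√(9.81×0.7758) = 1.47, which is greater than 1, so the flow is supercritical.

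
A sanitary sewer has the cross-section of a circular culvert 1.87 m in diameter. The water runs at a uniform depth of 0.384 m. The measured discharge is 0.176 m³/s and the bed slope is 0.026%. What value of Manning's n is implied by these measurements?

n = 0.014

For a circular section of diameter D = 1.87 m at depth y = 0.384 m, the central angle is θ = 2 arccos(1 − 2y/D) = 1.881 rad. Then A = (D²/8)(θ − sin θ) = 0.4061 m² and P = Dθ/2 = 1.759 m.
Hydraulic radius R = A/P = 0.4061/1.759 = 0.2309 m.
Rearranging Manning's equation: n = (1/Q) A R^(2/3) S^(1/2) = (1/0.176) × 0.4061 × 0.2309^(2/3) × √0.00026 = 0.014.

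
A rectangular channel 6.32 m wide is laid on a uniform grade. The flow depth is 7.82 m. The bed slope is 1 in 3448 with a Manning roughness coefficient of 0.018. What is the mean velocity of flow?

Flow area A = b·y = 6.32 × 7.82 = 49.42 m². Wetted perimeter P = b + 2y = 6.32 + 2×7.82 = 21.96 m.
Hydraulic radius R = A/P = 49.42/21.96 = 2.251 m.
From Manning's equation, V = (1/n) R^(2/3) S^(1/2) = (1/0.018) × 2.251^(2/3) × 0.00029^(1/2) = 1.62 m/s.

V = 1.62 m/s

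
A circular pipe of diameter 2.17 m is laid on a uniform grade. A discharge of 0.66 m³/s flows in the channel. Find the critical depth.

y_c = 0.369 m

At critical depth, Q² T / (g A³) = 1, i.e. A³/T = Q²/g = 0.66²/9.81 = 0.0444.
Try y = 0.466 m: A³/T = 0.1111 — high.
Try y = 0.303 m: A³/T = 0.02048 — low.
Try y = 0.369 m: A³/T = 0.0445 — ≈ 0.0444.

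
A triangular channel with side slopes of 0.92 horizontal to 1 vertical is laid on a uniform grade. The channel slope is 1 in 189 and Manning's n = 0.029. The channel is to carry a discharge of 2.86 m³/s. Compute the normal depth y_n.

Manning's equation rearranged: A R^(2/3) = nQ / (1·√S) = 0.029 × 2.86 / (√0.005291) = 1.14.
At y = 1.2 m: A R^(2/3) = 0.7267 — too small.
At y = 1.64 m: A R^(2/3) = 1.671 — too large.
At y = 1.42 m: A R^(2/3) = 1.138 — matches.

y_n = 1.42 m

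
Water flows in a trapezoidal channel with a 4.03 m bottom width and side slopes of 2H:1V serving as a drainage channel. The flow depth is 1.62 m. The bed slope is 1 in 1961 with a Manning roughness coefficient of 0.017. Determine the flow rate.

Q = 16.1 m³/s

With bottom width b = 4.03 m and side slope z = 2: A = (b + zy)y = (4.03 + 2×1.62)×1.62 = 11.78 m²; P = b + 2y√(1+z²) = 4.03 + 2×1.62×2.236 = 11.27 m.
Hydraulic radius R = A/P = 11.78/11.27 = 1.045 m.
Manning's equation: Q = (1/n) A R^(2/3) S^(1/2) = (1/0.017) × 11.78 × 1.045^(2/3) × 0.0005099^(1/2) = 16.1 m³/s.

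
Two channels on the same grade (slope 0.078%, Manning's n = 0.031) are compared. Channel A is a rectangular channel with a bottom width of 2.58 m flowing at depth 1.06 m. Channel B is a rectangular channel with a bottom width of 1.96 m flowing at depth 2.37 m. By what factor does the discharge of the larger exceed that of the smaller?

Channel A: Flow area A = b·y = 2.58 × 1.06 = 2.735 m². Wetted perimeter P = b + 2y = 2.58 + 2×1.06 = 4.7 m. Hydraulic radius R = A/P = 2.735/4.7 = 0.5819 m. Q_A = (1/0.031)·2.735·0.5819^(2/3)·√0.00078 = 1.717 m³/s.
Channel B: Flow area A = b·y = 1.96 × 2.37 = 4.645 m². Wetted perimeter P = b + 2y = 1.96 + 2×2.37 = 6.7 m. Hydraulic radius R = A/P = 4.645/6.7 = 0.6933 m. Q_B = (1/0.031)·4.645·0.6933^(2/3)·√0.00078 = 3.278 m³/s.
The larger discharge is 3.278 m³/s and the smaller is 1.717 m³/s; the ratio is 1.91.

1.91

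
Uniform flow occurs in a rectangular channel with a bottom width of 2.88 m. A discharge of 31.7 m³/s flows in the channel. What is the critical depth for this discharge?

y_c = 2.31 m

For a rectangular channel, critical depth y_c = (q²/g)^(1/3) where q = Q/b = 31.7/2.88 = 11.01 m²/s.
So y_c = (11.01²/9.81)^(1/3) = 2.31 m.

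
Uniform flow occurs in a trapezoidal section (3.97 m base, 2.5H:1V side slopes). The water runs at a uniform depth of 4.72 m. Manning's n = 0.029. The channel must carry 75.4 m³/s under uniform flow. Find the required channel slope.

S = 0.00025

With bottom width b = 3.97 m and side slope z = 2.5: A = (b + zy)y = (3.97 + 2.5×4.72)×4.72 = 74.43 m²; P = b + 2y√(1+z²) = 3.97 + 2×4.72×2.693 = 29.39 m.
Hydraulic radius R = A/P = 74.43/29.39 = 2.533 m.
From Manning's equation, S = [nQ / (1 A R^(2/3))]² = [0.029 × 75.4 / (1 × 74.43 × 2.533^(2/3))]² = 0.00025.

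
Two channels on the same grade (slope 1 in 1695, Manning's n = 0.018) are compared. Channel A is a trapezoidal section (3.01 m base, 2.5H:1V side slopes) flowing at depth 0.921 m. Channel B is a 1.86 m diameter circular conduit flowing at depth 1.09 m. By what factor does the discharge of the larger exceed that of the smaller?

3.35

Channel A: With bottom width b = 3.01 m and side slope z = 2.5: A = (b + zy)y = (3.01 + 2.5×0.921)×0.921 = 4.893 m²; P = b + 2y√(1+z²) = 3.01 + 2×0.921×2.693 = 7.97 m. Hydraulic radius R = A/P = 4.893/7.97 = 0.6139 m. Q_A = (1/0.018)·4.893·0.6139^(2/3)·√0.00059 = 4.769 m³/s.
Channel B: For a circular section of diameter D = 1.86 m at depth y = 1.09 m, the central angle is θ = 2 arccos(1 − 2y/D) = 3.487 rad. Then A = (D²/8)(θ − sin θ) = 1.655 m² and P = Dθ/2 = 3.243 m. Hydraulic radius R = A/P = 1.655/3.243 = 0.5102 m. Q_B = (1/0.018)·1.655·0.5102^(2/3)·√0.00059 = 1.426 m³/s.
The larger discharge is 4.769 m³/s and the smaller is 1.426 m³/s; the ratio is 3.35.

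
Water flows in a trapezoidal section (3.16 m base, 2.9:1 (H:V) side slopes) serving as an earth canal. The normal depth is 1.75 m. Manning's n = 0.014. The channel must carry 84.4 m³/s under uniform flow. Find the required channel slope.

S = 0.0064

With bottom width b = 3.16 m and side slope z = 2.9: A = (b + zy)y = (3.16 + 2.9×1.75)×1.75 = 14.41 m²; P = b + 2y√(1+z²) = 3.16 + 2×1.75×3.068 = 13.9 m.
Hydraulic radius R = A/P = 14.41/13.9 = 1.037 m.
From Manning's equation, S = [nQ / (1 A R^(2/3))]² = [0.014 × 84.4 / (1 × 14.41 × 1.037^(2/3))]² = 0.0064.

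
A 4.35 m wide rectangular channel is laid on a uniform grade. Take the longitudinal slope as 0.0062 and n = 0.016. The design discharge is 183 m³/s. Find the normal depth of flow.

Manning's equation rearranged: A R^(2/3) = nQ / (1·√S) = 0.016 × 183 / (√0.0062) = 37.19.
Try y = 4.96 m: A R^(2/3) = 28.42 — too small.
Try y = 7.22 m: A R^(2/3) = 44.23 — too large.
Try y = 6.22 m: A R^(2/3) = 37.19 — close enough.

y_n = 6.22 m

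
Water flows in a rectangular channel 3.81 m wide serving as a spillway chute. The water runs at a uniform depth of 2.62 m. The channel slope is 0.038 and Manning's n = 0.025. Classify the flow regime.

Flow area A = b·y = 3.81 × 2.62 = 9.982 m². Wetted perimeter P = b + 2y = 3.81 + 2×2.62 = 9.05 m.
Hydraulic radius R = A/P = 9.982/9.05 = 1.103 m.
V = (1/n) R^(2/3) √S = (1/0.025) × 1.103^(2/3) × √0.038 = 8.324 m/s. Hydraulic depth D_h = A/T = 9.982/3.81 = 2.62 m.
Froude number Fr = V/√(g·D_h) = 8.324/√(9.81×2.62) = 1.64, which is greater than 1, so the flow is supercritical.

supercritical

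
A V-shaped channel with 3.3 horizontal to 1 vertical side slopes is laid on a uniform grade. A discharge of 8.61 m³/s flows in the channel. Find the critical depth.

At critical depth, Q² T / (g A³) = 1, i.e. A³/T = Q²/g = 8.61²/9.81 = 7.557.
At y = 1.29 m: A³/T = 19.45 — over.
At y = 1.07 m: A³/T = 7.637 — matches.

y_c = 1.07 m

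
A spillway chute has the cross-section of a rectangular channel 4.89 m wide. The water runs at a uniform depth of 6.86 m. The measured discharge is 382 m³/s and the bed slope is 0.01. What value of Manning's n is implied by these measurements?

Flow area A = b·y = 4.89 × 6.86 = 33.55 m². Wetted perimeter P = b + 2y = 4.89 + 2×6.86 = 18.61 m.
Hydraulic radius R = A/P = 33.55/18.61 = 1.803 m.
Rearranging Manning's equation: n = (1/Q) A R^(2/3) S^(1/2) = (1/382) × 33.55 × 1.803^(2/3) × √0.01 = 0.013.

n = 0.013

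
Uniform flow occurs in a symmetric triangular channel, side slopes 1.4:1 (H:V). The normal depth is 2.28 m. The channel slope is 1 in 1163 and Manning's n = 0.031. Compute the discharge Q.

Q = 6.55 m³/s

For a triangular section with side slope z = 1.4: A = zy² = 1.4×2.28² = 7.278 m²; P = 2y√(1+z²) = 2×2.28×1.72 = 7.845 m.
Hydraulic radius R = A/P = 7.278/7.845 = 0.9277 m.
Manning's equation: Q = (1/n) A R^(2/3) S^(1/2) = (1/0.031) × 7.278 × 0.9277^(2/3) × 0.0008598^(1/2) = 6.55 m³/s.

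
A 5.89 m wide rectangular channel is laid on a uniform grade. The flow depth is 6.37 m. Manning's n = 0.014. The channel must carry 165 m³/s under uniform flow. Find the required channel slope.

Flow area A = b·y = 5.89 × 6.37 = 37.52 m². Wetted perimeter P = b + 2y = 5.89 + 2×6.37 = 18.63 m.
Hydraulic radius R = A/P = 37.52/18.63 = 2.014 m.
From Manning's equation, S = [nQ / (1 A R^(2/3))]² = [0.014 × 165 / (1 × 37.52 × 2.014^(2/3))]² = 0.00149.

S = 0.00149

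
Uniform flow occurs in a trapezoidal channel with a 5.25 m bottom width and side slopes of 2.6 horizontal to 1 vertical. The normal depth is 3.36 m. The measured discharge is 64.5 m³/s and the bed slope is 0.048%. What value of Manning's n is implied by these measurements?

n = 0.025

With bottom width b = 5.25 m and side slope z = 2.6: A = (b + zy)y = (5.25 + 2.6×3.36)×3.36 = 46.99 m²; P = b + 2y√(1+z²) = 5.25 + 2×3.36×2.786 = 23.97 m.
Hydraulic radius R = A/P = 46.99/23.97 = 1.961 m.
Rearranging Manning's equation: n = (1/Q) A R^(2/3) S^(1/2) = (1/64.5) × 46.99 × 1.961^(2/3) × √0.00048 = 0.025.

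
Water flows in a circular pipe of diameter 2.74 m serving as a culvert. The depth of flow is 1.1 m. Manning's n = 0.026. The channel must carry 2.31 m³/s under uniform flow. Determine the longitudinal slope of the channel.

S = 0.00149

For a circular section of diameter D = 2.74 m at depth y = 1.1 m, the central angle is θ = 2 arccos(1 − 2y/D) = 2.745 rad. Then A = (D²/8)(θ − sin θ) = 2.213 m² and P = Dθ/2 = 3.76 m.
Hydraulic radius R = A/P = 2.213/3.76 = 0.5886 m.
From Manning's equation, S = [nQ / (1 A R^(2/3))]² = [0.026 × 2.31 / (1 × 2.213 × 0.5886^(2/3))]² = 0.00149.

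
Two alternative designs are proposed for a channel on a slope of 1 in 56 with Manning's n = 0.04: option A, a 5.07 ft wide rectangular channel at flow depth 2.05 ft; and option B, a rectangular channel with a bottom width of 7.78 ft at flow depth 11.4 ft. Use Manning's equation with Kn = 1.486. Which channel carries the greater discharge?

Channel A: Flow area A = b·y = 5.07 × 2.05 = 10.39 ft². Wetted perimeter P = b + 2y = 5.07 + 2×2.05 = 9.17 ft. Hydraulic radius R = A/P = 10.39/9.17 = 1.133 ft. Q_A = (1.486/0.04)·10.39·1.133^(2/3)·√0.01786 = 56.09 ft³/s.
Channel B: Flow area A = b·y = 7.78 × 11.4 = 88.69 ft². Wetted perimeter P = b + 2y = 7.78 + 2×11.4 = 30.58 ft. Hydraulic radius R = A/P = 88.69/30.58 = 2.9 ft. Q_B = (1.486/0.04)·88.69·2.9^(2/3)·√0.01786 = 895.5 ft³/s.
Q_A = 56.09 ft³/s vs Q_B = 895.5 ft³/s, so channel B carries more.

channel B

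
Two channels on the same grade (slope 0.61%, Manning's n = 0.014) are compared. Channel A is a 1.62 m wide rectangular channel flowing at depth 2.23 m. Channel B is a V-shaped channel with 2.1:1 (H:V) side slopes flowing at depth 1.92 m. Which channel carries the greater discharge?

Channel A: Flow area A = b·y = 1.62 × 2.23 = 3.613 m². Wetted perimeter P = b + 2y = 1.62 + 2×2.23 = 6.08 m. Hydraulic radius R = A/P = 3.613/6.08 = 0.5942 m. Q_A = (1/0.014)·3.613·0.5942^(2/3)·√0.0061 = 14.24 m³/s.
Channel B: For a triangular section with side slope z = 2.1: A = zy² = 2.1×1.92² = 7.741 m²; P = 2y√(1+z²) = 2×1.92×2.326 = 8.932 m. Hydraulic radius R = A/P = 7.741/8.932 = 0.8667 m. Q_B = (1/0.014)·7.741·0.8667^(2/3)·√0.0061 = 39.26 m³/s.
Q_A = 14.24 m³/s vs Q_B = 39.26 m³/s, so channel B carries more.

channel B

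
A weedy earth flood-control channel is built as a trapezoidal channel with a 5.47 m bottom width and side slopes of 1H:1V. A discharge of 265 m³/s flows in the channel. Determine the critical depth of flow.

y_c = 4.67 m

At critical depth, Q² T / (g A³) = 1, i.e. A³/T = Q²/g = 265²/9.81 = 7159.
Trying y = 5.87 m: A³/T = 17140 — too large.
Trying y = 4.67 m: A³/T = 7170 — ≈ 7159.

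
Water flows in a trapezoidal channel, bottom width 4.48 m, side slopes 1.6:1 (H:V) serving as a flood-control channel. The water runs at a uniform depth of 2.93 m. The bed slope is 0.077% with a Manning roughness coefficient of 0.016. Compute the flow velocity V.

With bottom width b = 4.48 m and side slope z = 1.6: A = (b + zy)y = (4.48 + 1.6×2.93)×2.93 = 26.86 m²; P = b + 2y√(1+z²) = 4.48 + 2×2.93×1.887 = 15.54 m.
Hydraulic radius R = A/P = 26.86/15.54 = 1.729 m.
From Manning's equation, V = (1/n) R^(2/3) S^(1/2) = (1/0.016) × 1.729^(2/3) × 0.00077^(1/2) = 2.5 m/s.

V = 2.5 m/s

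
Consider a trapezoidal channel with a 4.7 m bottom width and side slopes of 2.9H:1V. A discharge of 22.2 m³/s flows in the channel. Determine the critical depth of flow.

y_c = 1.05 m

At critical depth, Q² T / (g A³) = 1, i.e. A³/T = Q²/g = 22.2²/9.81 = 50.24.
Try y = 0.746 m: A³/T = 14.87 — low.
Try y = 1.2 m: A³/T = 81.12 — high.
Try y = 1.05 m: A³/T = 49.84 — ≈ 50.24.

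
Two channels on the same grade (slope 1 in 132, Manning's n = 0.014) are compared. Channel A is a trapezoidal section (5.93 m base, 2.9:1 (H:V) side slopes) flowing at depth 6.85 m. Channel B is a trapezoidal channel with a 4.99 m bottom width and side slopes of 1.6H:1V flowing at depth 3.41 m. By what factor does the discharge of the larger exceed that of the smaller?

Channel A: With bottom width b = 5.93 m and side slope z = 2.9: A = (b + zy)y = (5.93 + 2.9×6.85)×6.85 = 176.7 m²; P = b + 2y√(1+z²) = 5.93 + 2×6.85×3.068 = 47.96 m. Hydraulic radius R = A/P = 176.7/47.96 = 3.685 m. Q_A = (1/0.014)·176.7·3.685^(2/3)·√0.007576 = 2621 m³/s.
Channel B: With bottom width b = 4.99 m and side slope z = 1.6: A = (b + zy)y = (4.99 + 1.6×3.41)×3.41 = 35.62 m²; P = b + 2y√(1+z²) = 4.99 + 2×3.41×1.887 = 17.86 m. Hydraulic radius R = A/P = 35.62/17.86 = 1.995 m. Q_B = (1/0.014)·35.62·1.995^(2/3)·√0.007576 = 350.9 m³/s.
The larger discharge is 2621 m³/s and the smaller is 350.9 m³/s; the ratio is 7.47.

7.47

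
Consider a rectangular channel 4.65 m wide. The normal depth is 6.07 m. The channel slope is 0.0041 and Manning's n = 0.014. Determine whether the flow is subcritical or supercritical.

Flow area A = b·y = 4.65 × 6.07 = 28.23 m². Wetted perimeter P = b + 2y = 4.65 + 2×6.07 = 16.79 m.
Hydraulic radius R = A/P = 28.23/16.79 = 1.681 m.
V = (1/n) R^(2/3) √S = (1/0.014) × 1.681^(2/3) × √0.0041 = 6.466 m/s. Hydraulic depth D_h = A/T = 28.23/4.65 = 6.07 m.
Froude number Fr = V/√(g·D_h) = 6.466/√(9.81×6.07) = 0.838, which is less than 1, so the flow is subcritical.

subcritical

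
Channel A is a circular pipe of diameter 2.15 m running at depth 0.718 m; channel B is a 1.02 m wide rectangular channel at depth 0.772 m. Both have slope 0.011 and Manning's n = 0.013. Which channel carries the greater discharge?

channel A

Channel A: For a circular section of diameter D = 2.15 m at depth y = 0.718 m, the central angle is θ = 2 arccos(1 − 2y/D) = 2.465 rad. Then A = (D²/8)(θ − sin θ) = 1.062 m² and P = Dθ/2 = 2.649 m. Hydraulic radius R = A/P = 1.062/2.649 = 0.4009 m. Q_A = (1/0.013)·1.062·0.4009^(2/3)·√0.011 = 4.658 m³/s.
Channel B: Flow area A = b·y = 1.02 × 0.772 = 0.7874 m². Wetted perimeter P = b + 2y = 1.02 + 2×0.772 = 2.564 m. Hydraulic radius R = A/P = 0.7874/2.564 = 0.3071 m. Q_B = (1/0.013)·0.7874·0.3071^(2/3)·√0.011 = 2.892 m³/s.
Q_A = 4.658 m³/s vs Q_B = 2.892 m³/s, so channel A carries more.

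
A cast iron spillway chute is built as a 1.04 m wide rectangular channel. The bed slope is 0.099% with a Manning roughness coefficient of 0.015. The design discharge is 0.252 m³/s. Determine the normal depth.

y_n = 0.334 m

Manning's equation rearranged: A R^(2/3) = nQ / (1·√S) = 0.015 × 0.252 / (√0.00099) = 0.1201.
Try y = 0.238 m: A R^(2/3) = 0.07394 — short.
Try y = 0.375 m: A R^(2/3) = 0.1412 — over.
Try y = 0.334 m: A R^(2/3) = 0.1201 — close enough.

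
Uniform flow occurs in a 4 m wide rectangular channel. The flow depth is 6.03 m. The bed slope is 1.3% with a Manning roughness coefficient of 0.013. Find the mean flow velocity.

V = 11.5 m/s

Flow area A = b·y = 4 × 6.03 = 24.12 m². Wetted perimeter P = b + 2y = 4 + 2×6.03 = 16.06 m.
Hydraulic radius R = A/P = 24.12/16.06 = 1.502 m.
From Manning's equation, V = (1/n) R^(2/3) S^(1/2) = (1/0.013) × 1.502^(2/3) × 0.013^(1/2) = 11.5 m/s.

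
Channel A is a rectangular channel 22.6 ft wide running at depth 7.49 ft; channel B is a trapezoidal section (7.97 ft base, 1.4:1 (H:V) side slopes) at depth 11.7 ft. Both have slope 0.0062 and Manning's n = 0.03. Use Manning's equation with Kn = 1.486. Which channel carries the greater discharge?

Channel A: Flow area A = b·y = 22.6 × 7.49 = 169.3 ft². Wetted perimeter P = b + 2y = 22.6 + 2×7.49 = 37.58 ft. Hydraulic radius R = A/P = 169.3/37.58 = 4.504 ft. Q_A = (1.486/0.03)·169.3·4.504^(2/3)·√0.0062 = 1801 ft³/s.
Channel B: With bottom width b = 7.97 ft and side slope z = 1.4: A = (b + zy)y = (7.97 + 1.4×11.7)×11.7 = 284.9 ft²; P = b + 2y√(1+z²) = 7.97 + 2×11.7×1.72 = 48.23 ft. Hydraulic radius R = A/P = 284.9/48.23 = 5.907 ft. Q_B = (1.486/0.03)·284.9·5.907^(2/3)·√0.0062 = 3631 ft³/s.
Q_A = 1801 ft³/s vs Q_B = 3631 ft³/s, so channel B carries more.

channel B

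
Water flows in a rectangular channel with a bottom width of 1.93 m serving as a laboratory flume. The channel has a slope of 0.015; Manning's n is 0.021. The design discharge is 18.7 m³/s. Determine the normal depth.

y_n = 2.17 m

Manning's equation rearranged: A R^(2/3) = nQ / (1·√S) = 0.021 × 18.7 / (√0.015) = 3.206.
At y = 2.5 m: A R^(2/3) = 3.79 — too large.
At y = 2.17 m: A R^(2/3) = 3.2 — close enough.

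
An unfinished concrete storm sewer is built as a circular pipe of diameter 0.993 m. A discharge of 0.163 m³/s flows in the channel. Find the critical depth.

y_c = 0.224 m

At critical depth, Q² T / (g A³) = 1, i.e. A³/T = Q²/g = 0.163²/9.81 = 0.002708.
At y = 0.198 m: A³/T = 0.001668 — too small.
At y = 0.262 m: A³/T = 0.004979 — too large.
At y = 0.224 m: A³/T = 0.002702 — matches.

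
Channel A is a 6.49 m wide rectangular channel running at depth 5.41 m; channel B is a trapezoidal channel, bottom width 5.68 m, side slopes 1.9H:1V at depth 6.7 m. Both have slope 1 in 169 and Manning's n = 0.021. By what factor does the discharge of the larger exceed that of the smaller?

5.13

Channel A: Flow area A = b·y = 6.49 × 5.41 = 35.11 m². Wetted perimeter P = b + 2y = 6.49 + 2×5.41 = 17.31 m. Hydraulic radius R = A/P = 35.11/17.31 = 2.028 m. Q_A = (1/0.021)·35.11·2.028^(2/3)·√0.005917 = 206.1 m³/s.
Channel B: With bottom width b = 5.68 m and side slope z = 1.9: A = (b + zy)y = (5.68 + 1.9×6.7)×6.7 = 123.3 m²; P = b + 2y√(1+z²) = 5.68 + 2×6.7×2.147 = 34.45 m. Hydraulic radius R = A/P = 123.3/34.45 = 3.58 m. Q_B = (1/0.021)·123.3·3.58^(2/3)·√0.005917 = 1057 m³/s.
The larger discharge is 1057 m³/s and the smaller is 206.1 m³/s; the ratio is 5.13.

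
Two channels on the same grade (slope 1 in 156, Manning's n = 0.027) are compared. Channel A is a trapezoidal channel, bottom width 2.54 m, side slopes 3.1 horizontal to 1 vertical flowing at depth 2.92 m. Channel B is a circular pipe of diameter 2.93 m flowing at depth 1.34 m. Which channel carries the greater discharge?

Channel A: With bottom width b = 2.54 m and side slope z = 3.1: A = (b + zy)y = (2.54 + 3.1×2.92)×2.92 = 33.85 m²; P = b + 2y√(1+z²) = 2.54 + 2×2.92×3.257 = 21.56 m. Hydraulic radius R = A/P = 33.85/21.56 = 1.57 m. Q_A = (1/0.027)·33.85·1.57^(2/3)·√0.00641 = 135.6 m³/s.
Channel B: For a circular section of diameter D = 2.93 m at depth y = 1.34 m, the central angle is θ = 2 arccos(1 − 2y/D) = 2.971 rad. Then A = (D²/8)(θ − sin θ) = 3.005 m² and P = Dθ/2 = 4.352 m. Hydraulic radius R = A/P = 3.005/4.352 = 0.6906 m. Q_B = (1/0.027)·3.005·0.6906^(2/3)·√0.00641 = 6.963 m³/s.
Q_A = 135.6 m³/s vs Q_B = 6.963 m³/s, so channel A carries more.

channel A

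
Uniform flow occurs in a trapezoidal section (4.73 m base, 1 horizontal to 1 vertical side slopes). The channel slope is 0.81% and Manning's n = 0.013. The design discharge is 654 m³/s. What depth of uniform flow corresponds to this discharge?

Manning's equation rearranged: A R^(2/3) = nQ / (1·√S) = 0.013 × 654 / (√0.0081) = 94.47.
At y = 3.86 m: A R^(2/3) = 54.7 — low.
At y = 6.34 m: A R^(2/3) = 149.1 — high.
At y = 5.08 m: A R^(2/3) = 94.45 — matches.

y_n = 5.08 m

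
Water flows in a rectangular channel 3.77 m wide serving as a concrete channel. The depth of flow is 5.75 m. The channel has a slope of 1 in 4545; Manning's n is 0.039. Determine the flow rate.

Q = 10.4 m³/s

Flow area A = b·y = 3.77 × 5.75 = 21.68 m². Wetted perimeter P = b + 2y = 3.77 + 2×5.75 = 15.27 m.
Hydraulic radius R = A/P = 21.68/15.27 = 1.42 m.
Manning's equation: Q = (1/n) A R^(2/3) S^(1/2) = (1/0.039) × 21.68 × 1.42^(2/3) × 0.00022^(1/2) = 10.4 m³/s.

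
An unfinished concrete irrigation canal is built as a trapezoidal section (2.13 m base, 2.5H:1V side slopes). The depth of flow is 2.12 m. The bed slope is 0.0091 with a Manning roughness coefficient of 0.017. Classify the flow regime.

supercritical

With bottom width b = 2.13 m and side slope z = 2.5: A = (b + zy)y = (2.13 + 2.5×2.12)×2.12 = 15.75 m²; P = b + 2y√(1+z²) = 2.13 + 2×2.12×2.693 = 13.55 m.
Hydraulic radius R = A/P = 15.75/13.55 = 1.163 m.
V = (1/n) R^(2/3) √S = (1/0.017) × 1.163^(2/3) × √0.0091 = 6.205 m/s. Hydraulic depth D_h = A/T = 15.75/12.73 = 1.237 m.
Froude number Fr = V/√(g·D_h) = 6.205/√(9.81×1.237) = 1.78, which is greater than 1, so the flow is supercritical.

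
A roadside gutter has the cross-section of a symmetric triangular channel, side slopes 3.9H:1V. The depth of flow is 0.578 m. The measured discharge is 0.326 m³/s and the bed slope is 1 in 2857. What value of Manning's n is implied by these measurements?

n = 0.032

For a triangular section with side slope z = 3.9: A = zy² = 3.9×0.578² = 1.303 m²; P = 2y√(1+z²) = 2×0.578×4.026 = 4.654 m.
Hydraulic radius R = A/P = 1.303/4.654 = 0.2799 m.
Rearranging Manning's equation: n = (1/Q) A R^(2/3) S^(1/2) = (1/0.326) × 1.303 × 0.2799^(2/3) × √0.00035 = 0.032.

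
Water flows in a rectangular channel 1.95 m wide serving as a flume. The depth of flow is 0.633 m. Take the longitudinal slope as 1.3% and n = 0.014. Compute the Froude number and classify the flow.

Flow area A = b·y = 1.95 × 0.633 = 1.234 m². Wetted perimeter P = b + 2y = 1.95 + 2×0.633 = 3.216 m.
Hydraulic radius R = A/P = 1.234/3.216 = 0.3838 m.
V = (1/n) R^(2/3) √S = (1/0.014) × 0.3838^(2/3) × √0.013 = 4.301 m/s. Hydraulic depth D_h = A/T = 1.234/1.95 = 0.633 m.
Froude number Fr = V/√(g·D_h) = 4.301/√(9.81×0.633) = 1.73, which is greater than 1, so the flow is supercritical.

supercritical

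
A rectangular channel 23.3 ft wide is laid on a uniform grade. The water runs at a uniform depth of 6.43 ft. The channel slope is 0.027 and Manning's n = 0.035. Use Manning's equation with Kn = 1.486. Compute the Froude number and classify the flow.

Flow area A = b·y = 23.3 × 6.43 = 149.8 ft². Wetted perimeter P = b + 2y = 23.3 + 2×6.43 = 36.16 ft.
Hydraulic radius R = A/P = 149.8/36.16 = 4.143 ft.
V = (1.486/n) R^(2/3) √S = (1.486/0.035) × 4.143^(2/3) × √0.027 = 18 ft/s. Hydraulic depth D_h = A/T = 149.8/23.3 = 6.43 ft.
Froude number Fr = V/√(g·D_h) = 18/√(32.2×6.43) = 1.25, which is greater than 1, so the flow is supercritical.

supercritical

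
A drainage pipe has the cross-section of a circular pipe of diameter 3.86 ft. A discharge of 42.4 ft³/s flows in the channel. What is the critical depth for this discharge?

At critical depth, Q² T / (g A³) = 1, i.e. A³/T = Q²/g = 42.4²/32.2 = 55.83.
Try y = 2.18 ft: A³/T = 82.64 — too large.
Try y = 1.97 ft: A³/T = 56.12 — ≈ 55.83.

y_c = 1.97 ft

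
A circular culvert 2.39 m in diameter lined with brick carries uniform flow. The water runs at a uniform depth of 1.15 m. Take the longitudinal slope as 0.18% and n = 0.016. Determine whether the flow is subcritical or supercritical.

subcritical

For a circular section of diameter D = 2.39 m at depth y = 1.15 m, the central angle is θ = 2 arccos(1 − 2y/D) = 3.066 rad. Then A = (D²/8)(θ − sin θ) = 2.136 m² and P = Dθ/2 = 3.664 m.
Hydraulic radius R = A/P = 2.136/3.664 = 0.5828 m.
V = (1/n) R^(2/3) √S = (1/0.016) × 0.5828^(2/3) × √0.0018 = 1.85 m/s. Hydraulic depth D_h = A/T = 2.136/2.388 = 0.8942 m.
Froude number Fr = V/√(g·D_h) = 1.85/√(9.81×0.8942) = 0.625, which is less than 1, so the flow is subcritical.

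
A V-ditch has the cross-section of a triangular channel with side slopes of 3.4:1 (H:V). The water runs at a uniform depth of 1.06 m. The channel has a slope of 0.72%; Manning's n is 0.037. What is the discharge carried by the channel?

Q = 5.58 m³/s

For a triangular section with side slope z = 3.4: A = zy² = 3.4×1.06² = 3.82 m²; P = 2y√(1+z²) = 2×1.06×3.544 = 7.513 m.
Hydraulic radius R = A/P = 3.82/7.513 = 0.5085 m.
Manning's equation: Q = (1/n) A R^(2/3) S^(1/2) = (1/0.037) × 3.82 × 0.5085^(2/3) × 0.0072^(1/2) = 5.58 m³/s.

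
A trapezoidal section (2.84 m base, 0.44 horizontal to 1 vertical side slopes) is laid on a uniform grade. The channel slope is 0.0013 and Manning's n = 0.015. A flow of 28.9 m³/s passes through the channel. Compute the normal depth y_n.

y_n = 2.63 m

Manning's equation rearranged: A R^(2/3) = nQ / (1·√S) = 0.015 × 28.9 / (√0.0013) = 12.02.
At y = 2.16 m: A R^(2/3) = 8.634 — too small.
At y = 3.26 m: A R^(2/3) = 17.43 — too large.
At y = 2.63 m: A R^(2/3) = 12.03 — matches.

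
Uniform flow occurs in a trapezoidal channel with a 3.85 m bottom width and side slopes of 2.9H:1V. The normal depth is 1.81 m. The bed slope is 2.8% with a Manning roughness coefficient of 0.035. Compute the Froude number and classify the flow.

supercritical

With bottom width b = 3.85 m and side slope z = 2.9: A = (b + zy)y = (3.85 + 2.9×1.81)×1.81 = 16.47 m²; P = b + 2y√(1+z²) = 3.85 + 2×1.81×3.068 = 14.95 m.
Hydraulic radius R = A/P = 16.47/14.95 = 1.101 m.
V = (1/n) R^(2/3) √S = (1/0.035) × 1.101^(2/3) × √0.028 = 5.098 m/s. Hydraulic depth D_h = A/T = 16.47/14.35 = 1.148 m.
Froude number Fr = V/√(g·D_h) = 5.098/√(9.81×1.148) = 1.52, which is greater than 1, so the flow is supercritical.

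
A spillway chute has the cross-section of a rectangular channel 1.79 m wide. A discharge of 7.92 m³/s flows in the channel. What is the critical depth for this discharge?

y_c = 1.26 m

For a rectangular channel, critical depth y_c = (q²/g)^(1/3) where q = Q/b = 7.92/1.79 = 4.425 m²/s.
So y_c = (4.425²/9.81)^(1/3) = 1.26 m.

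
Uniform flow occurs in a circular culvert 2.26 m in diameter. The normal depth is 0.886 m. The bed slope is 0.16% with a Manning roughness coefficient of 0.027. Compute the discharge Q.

For a circular section of diameter D = 2.26 m at depth y = 0.886 m, the central angle is θ = 2 arccos(1 − 2y/D) = 2.706 rad. Then A = (D²/8)(θ − sin θ) = 1.459 m² and P = Dθ/2 = 3.058 m.
Hydraulic radius R = A/P = 1.459/3.058 = 0.477 m.
Manning's equation: Q = (1/n) A R^(2/3) S^(1/2) = (1/0.027) × 1.459 × 0.477^(2/3) × 0.0016^(1/2) = 1.32 m³/s.

Q = 1.32 m³/s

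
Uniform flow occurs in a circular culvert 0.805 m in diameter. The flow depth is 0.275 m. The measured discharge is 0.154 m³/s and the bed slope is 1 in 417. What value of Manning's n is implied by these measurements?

For a circular section of diameter D = 0.805 m at depth y = 0.275 m, the central angle is θ = 2 arccos(1 − 2y/D) = 2.497 rad. Then A = (D²/8)(θ − sin θ) = 0.1536 m² and P = Dθ/2 = 1.005 m.
Hydraulic radius R = A/P = 0.1536/1.005 = 0.1528 m.
Rearranging Manning's equation: n = (1/Q) A R^(2/3) S^(1/2) = (1/0.154) × 0.1536 × 0.1528^(2/3) × √0.002398 = 0.014.

n = 0.014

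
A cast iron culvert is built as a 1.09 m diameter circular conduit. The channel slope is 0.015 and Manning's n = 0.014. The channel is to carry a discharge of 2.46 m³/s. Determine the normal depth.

Manning's equation rearranged: A R^(2/3) = nQ / (1·√S) = 0.014 × 2.46 / (√0.015) = 0.2812.
At y = 0.491 m: A R^(2/3) = 0.1637 — short.
At y = 0.745 m: A R^(2/3) = 0.3181 — over.
At y = 0.683 m: A R^(2/3) = 0.2813 — ≈ 0.2812.

y_n = 0.683 m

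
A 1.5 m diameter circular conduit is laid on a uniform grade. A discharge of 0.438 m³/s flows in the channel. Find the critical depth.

At critical depth, Q² T / (g A³) = 1, i.e. A³/T = Q²/g = 0.438²/9.81 = 0.01956.
At y = 0.235 m: A³/T = 0.005088 — low.
At y = 0.421 m: A³/T = 0.04979 — high.
At y = 0.331 m: A³/T = 0.0195 — matches.

y_c = 0.331 m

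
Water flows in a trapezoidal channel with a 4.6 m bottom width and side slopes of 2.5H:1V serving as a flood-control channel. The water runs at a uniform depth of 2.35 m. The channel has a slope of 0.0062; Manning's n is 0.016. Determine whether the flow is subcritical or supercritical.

supercritical

With bottom width b = 4.6 m and side slope z = 2.5: A = (b + zy)y = (4.6 + 2.5×2.35)×2.35 = 24.62 m²; P = b + 2y√(1+z²) = 4.6 + 2×2.35×2.693 = 17.26 m.
Hydraulic radius R = A/P = 24.62/17.26 = 1.427 m.
V = (1/n) R^(2/3) √S = (1/0.016) × 1.427^(2/3) × √0.0062 = 6.237 m/s. Hydraulic depth D_h = A/T = 24.62/16.35 = 1.506 m.
Froude number Fr = V/√(g·D_h) = 6.237/√(9.81×1.506) = 1.62, which is greater than 1, so the flow is supercritical.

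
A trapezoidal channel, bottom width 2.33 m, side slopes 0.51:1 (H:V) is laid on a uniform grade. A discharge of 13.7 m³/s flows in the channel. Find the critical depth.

y_c = 1.37 m

At critical depth, Q² T / (g A³) = 1, i.e. A³/T = Q²/g = 13.7²/9.81 = 19.13.
At y = 1.19 m: A³/T = 12.05 — too small.
At y = 1.57 m: A³/T = 30.2 — too large.
At y = 1.37 m: A³/T = 19.17 — ≈ 19.13.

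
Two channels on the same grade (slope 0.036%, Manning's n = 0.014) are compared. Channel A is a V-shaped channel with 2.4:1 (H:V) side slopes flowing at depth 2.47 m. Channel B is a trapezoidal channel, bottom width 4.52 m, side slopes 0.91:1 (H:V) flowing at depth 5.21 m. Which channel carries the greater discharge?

channel B

Channel A: For a triangular section with side slope z = 2.4: A = zy² = 2.4×2.47² = 14.64 m²; P = 2y√(1+z²) = 2×2.47×2.6 = 12.84 m. Hydraulic radius R = A/P = 14.64/12.84 = 1.14 m. Q_A = (1/0.014)·14.64·1.14^(2/3)·√0.00036 = 21.66 m³/s.
Channel B: With bottom width b = 4.52 m and side slope z = 0.91: A = (b + zy)y = (4.52 + 0.91×5.21)×5.21 = 48.25 m²; P = b + 2y√(1+z²) = 4.52 + 2×5.21×1.352 = 18.61 m. Hydraulic radius R = A/P = 48.25/18.61 = 2.593 m. Q_B = (1/0.014)·48.25·2.593^(2/3)·√0.00036 = 123.4 m³/s.
Q_A = 21.66 m³/s vs Q_B = 123.4 m³/s, so channel B carries more.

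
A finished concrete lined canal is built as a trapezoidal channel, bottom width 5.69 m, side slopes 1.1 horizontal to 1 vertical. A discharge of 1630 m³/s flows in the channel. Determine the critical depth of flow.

At critical depth, Q² T / (g A³) = 1, i.e. A³/T = Q²/g = 1630²/9.81 = 270800.
At y = 12.2 m: A³/T = 389600 — over.
At y = 9.49 m: A³/T = 135000 — short.
At y = 11.2 m: A³/T = 270600 — ≈ 270800.

y_c = 11.2 m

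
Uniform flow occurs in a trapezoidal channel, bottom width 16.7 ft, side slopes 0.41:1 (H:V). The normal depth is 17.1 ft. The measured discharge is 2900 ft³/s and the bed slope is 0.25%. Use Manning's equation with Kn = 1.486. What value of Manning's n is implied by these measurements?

n = 0.04

With bottom width b = 16.7 ft and side slope z = 0.41: A = (b + zy)y = (16.7 + 0.41×17.1)×17.1 = 405.5 ft²; P = b + 2y√(1+z²) = 16.7 + 2×17.1×1.081 = 53.66 ft.
Hydraulic radius R = A/P = 405.5/53.66 = 7.556 ft.
Rearranging Manning's equation: n = (1.486/Q) A R^(2/3) S^(1/2) = (1.486/2900) × 405.5 × 7.556^(2/3) × √0.0025 = 0.04.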